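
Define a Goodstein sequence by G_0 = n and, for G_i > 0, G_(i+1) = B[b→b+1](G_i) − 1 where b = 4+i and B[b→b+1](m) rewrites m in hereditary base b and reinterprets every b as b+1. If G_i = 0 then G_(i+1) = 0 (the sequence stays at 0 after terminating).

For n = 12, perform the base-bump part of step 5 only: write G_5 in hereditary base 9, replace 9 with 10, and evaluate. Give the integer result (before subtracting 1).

20

12 —HB4→ 3·4 —bump→ 3·5 = 15 —(−1)→ 14
14 —HB5→ 2·5 + 4 —bump→ 2·6 + 4 = 16 —(−1)→ 15
15 —HB6→ 2·6 + 3 —bump→ 2·7 + 3 = 17 —(−1)→ 16
16 —HB7→ 2·7 + 2 —bump→ 2·8 + 2 = 18 —(−1)→ 17
17 —HB8→ 2·8 + 1 —bump→ 2·9 + 1 = 19 —(−1)→ 18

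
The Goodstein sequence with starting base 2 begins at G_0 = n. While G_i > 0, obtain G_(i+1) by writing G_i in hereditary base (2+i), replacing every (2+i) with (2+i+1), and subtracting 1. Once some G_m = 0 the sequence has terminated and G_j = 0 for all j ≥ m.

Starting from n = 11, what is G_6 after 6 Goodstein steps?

i=0: 11 = 2^(2 + 1) + 2 + 1 (b=2); 2→3: 3^(3 + 1) + 3 + 1 = 85; 85−1 = 84
i=1: 84 = 3^(3 + 1) + 3 (b=3); 3→4: 4^(4 + 1) + 4 = 1028; 1028−1 = 1027
i=2: 1027 = 4^(4 + 1) + 3 (b=4); 4→5: 5^(5 + 1) + 3 = 15628; 15628−1 = 15627
i=3: 15627 = 5^(5 + 1) + 2 (b=5); 5→6: 6^(6 + 1) + 2 = 279938; 279938−1 = 279937
i=4: 279937 = 6^(6 + 1) + 1 (b=6); 6→7: 7^(7 + 1) + 1 = 5764802; 5764802−1 = 5764801
i=5: 5764801 = 7^(7 + 1) (b=7); 7→8: 8^(8 + 1) = 134217728; 134217728−1 = 134217727
i=6: 134217727 = 7·8^8 + 7·8^7 + 7·8^6 + 7·8^5 + 7·8^4 + 7·8^3 + 7·8^2 + 7·8 + 7 (b=8); 8→9: 7·9^9 + 7·9^7 + 7·9^6 + 7·9^5 + 7·9^4 + 7·9^3 + 7·9^2 + 7·9 + 7 = 2749609303; 2749609303−1 = 2749609302

134217727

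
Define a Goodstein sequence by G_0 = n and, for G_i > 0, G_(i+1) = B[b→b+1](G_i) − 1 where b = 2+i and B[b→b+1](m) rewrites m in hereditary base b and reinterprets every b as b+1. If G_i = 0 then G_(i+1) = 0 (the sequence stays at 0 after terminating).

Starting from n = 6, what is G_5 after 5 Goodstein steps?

98039

6 —HB2→ 2^2 + 2 —bump→ 3^3 + 3 = 30 —(−1)→ 29
29 —HB3→ 3^3 + 2 —bump→ 4^4 + 2 = 258 —(−1)→ 257
257 —HB4→ 4^4 + 1 —bump→ 5^5 + 1 = 3126 —(−1)→ 3125
3125 —HB5→ 5^5 —bump→ 6^6 = 46656 —(−1)→ 46655
46655 —HB6→ 5·6^5 + 5·6^4 + 5·6^3 + 5·6^2 + 5·6 + 5 —bump→ 5·7^5 + 5·7^4 + 5·7^3 + 5·7^2 + 5·7 + 5 = 98040 —(−1)→ 98039
98039 —HB7→ 5·7^5 + 5·7^4 + 5·7^3 + 5·7^2 + 5·7 + 4 —bump→ 5·8^5 + 5·8^4 + 5·8^3 + 5·8^2 + 5·8 + 4 = 187244 —(−1)→ 187243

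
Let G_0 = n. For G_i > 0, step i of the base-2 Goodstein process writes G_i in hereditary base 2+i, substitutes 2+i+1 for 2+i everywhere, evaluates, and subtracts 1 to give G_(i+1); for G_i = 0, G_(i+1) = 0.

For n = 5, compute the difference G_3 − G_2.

[0] 5 ≡ 2^2 + 1 (base 2). Lift 3: 28. −1: 27.
[1] 27 ≡ 3^3 (base 3). Lift 4: 256. −1: 255.
[2] 255 ≡ 3·4^3 + 3·4^2 + 3·4 + 3 (base 4). Lift 5: 468. −1: 467.

212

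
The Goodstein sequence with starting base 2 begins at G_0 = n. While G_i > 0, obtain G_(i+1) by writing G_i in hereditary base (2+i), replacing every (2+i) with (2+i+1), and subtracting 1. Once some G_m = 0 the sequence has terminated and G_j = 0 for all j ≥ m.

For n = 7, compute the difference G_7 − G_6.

20888664

i=0: 7 = 2^2 + 2 + 1 (b=2); 2→3: 3^3 + 3 + 1 = 31; 31−1 = 30
i=1: 30 = 3^3 + 3 (b=3); 3→4: 4^4 + 4 = 260; 260−1 = 259
i=2: 259 = 4^4 + 3 (b=4); 4→5: 5^5 + 3 = 3128; 3128−1 = 3127
i=3: 3127 = 5^5 + 2 (b=5); 5→6: 6^6 + 2 = 46658; 46658−1 = 46657
i=4: 46657 = 6^6 + 1 (b=6); 6→7: 7^7 + 1 = 823544; 823544−1 = 823543
i=5: 823543 = 7^7 (b=7); 7→8: 8^8 = 16777216; 16777216−1 = 16777215
i=6: 16777215 = 7·8^7 + 7·8^6 + 7·8^5 + 7·8^4 + 7·8^3 + 7·8^2 + 7·8 + 7 (b=8); 8→9: 7·9^7 + 7·9^6 + 7·9^5 + 7·9^4 + 7·9^3 + 7·9^2 + 7·9 + 7 = 37665880; 37665880−1 = 37665879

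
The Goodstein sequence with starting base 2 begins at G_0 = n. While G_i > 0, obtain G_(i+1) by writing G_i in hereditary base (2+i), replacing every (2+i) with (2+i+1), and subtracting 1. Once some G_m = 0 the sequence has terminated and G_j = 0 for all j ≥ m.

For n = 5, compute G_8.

i=0: 5 = 2^2 + 1 (b=2); 2→3: 3^3 + 1 = 28; 28−1 = 27
i=1: 27 = 3^3 (b=3); 3→4: 4^4 = 256; 256−1 = 255
i=2: 255 = 3·4^3 + 3·4^2 + 3·4 + 3 (b=4); 4→5: 3·5^3 + 3·5^2 + 3·5 + 3 = 468; 468−1 = 467
i=3: 467 = 3·5^3 + 3·5^2 + 3·5 + 2 (b=5); 5→6: 3·6^3 + 3·6^2 + 3·6 + 2 = 776; 776−1 = 775
i=4: 775 = 3·6^3 + 3·6^2 + 3·6 + 1 (b=6); 6→7: 3·7^3 + 3·7^2 + 3·7 + 1 = 1198; 1198−1 = 1197
i=5: 1197 = 3·7^3 + 3·7^2 + 3·7 (b=7); 7→8: 3·8^3 + 3·8^2 + 3·8 = 1752; 1752−1 = 1751
i=6: 1751 = 3·8^3 + 3·8^2 + 2·8 + 7 (b=8); 8→9: 3·9^3 + 3·9^2 + 2·9 + 7 = 2455; 2455−1 = 2454
i=7: 2454 = 3·9^3 + 3·9^2 + 2·9 + 6 (b=9); 9→10: 3·10^3 + 3·10^2 + 2·10 + 6 = 3326; 3326−1 = 3325

3325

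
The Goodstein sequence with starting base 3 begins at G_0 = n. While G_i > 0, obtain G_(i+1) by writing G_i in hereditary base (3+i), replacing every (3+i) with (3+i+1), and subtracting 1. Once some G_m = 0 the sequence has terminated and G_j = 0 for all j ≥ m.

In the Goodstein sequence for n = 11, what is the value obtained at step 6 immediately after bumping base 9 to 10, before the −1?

(0) 11|_3 = 3^2 + 2 ↦ 4^2 + 2|_4 = 18 ⇒ 17
(1) 17|_4 = 4^2 + 1 ↦ 5^2 + 1|_5 = 26 ⇒ 25
(2) 25|_5 = 5^2 ↦ 6^2|_6 = 36 ⇒ 35
(3) 35|_6 = 5·6 + 5 ↦ 5·7 + 5|_7 = 40 ⇒ 39
(4) 39|_7 = 5·7 + 4 ↦ 5·8 + 4|_8 = 44 ⇒ 43
(5) 43|_8 = 5·8 + 3 ↦ 5·9 + 3|_9 = 48 ⇒ 47
(6) 47|_9 = 5·9 + 2 ↦ 5·10 + 2|_10 = 52 ⇒ 51

52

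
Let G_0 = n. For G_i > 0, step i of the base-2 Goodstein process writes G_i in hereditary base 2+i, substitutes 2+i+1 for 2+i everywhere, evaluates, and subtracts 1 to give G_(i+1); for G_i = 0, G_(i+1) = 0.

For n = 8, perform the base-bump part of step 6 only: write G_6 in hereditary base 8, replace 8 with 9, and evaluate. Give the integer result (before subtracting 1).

(0) 8|_2 = 2^(2 + 1) ↦ 3^(3 + 1)|_3 = 81 ⇒ 80
(1) 80|_3 = 2·3^3 + 2·3^2 + 2·3 + 2 ↦ 2·4^4 + 2·4^2 + 2·4 + 2|_4 = 554 ⇒ 553
(2) 553|_4 = 2·4^4 + 2·4^2 + 2·4 + 1 ↦ 2·5^5 + 2·5^2 + 2·5 + 1|_5 = 6311 ⇒ 6310
(3) 6310|_5 = 2·5^5 + 2·5^2 + 2·5 ↦ 2·6^6 + 2·6^2 + 2·6|_6 = 93396 ⇒ 93395
(4) 93395|_6 = 2·6^6 + 2·6^2 + 6 + 5 ↦ 2·7^7 + 2·7^2 + 7 + 5|_7 = 1647196 ⇒ 1647195
(5) 1647195|_7 = 2·7^7 + 2·7^2 + 7 + 4 ↦ 2·8^8 + 2·8^2 + 8 + 4|_8 = 33554572 ⇒ 33554571
(6) 33554571|_8 = 2·8^8 + 2·8^2 + 8 + 3 ↦ 2·9^9 + 2·9^2 + 9 + 3|_9 = 774841152 ⇒ 774841151

774841152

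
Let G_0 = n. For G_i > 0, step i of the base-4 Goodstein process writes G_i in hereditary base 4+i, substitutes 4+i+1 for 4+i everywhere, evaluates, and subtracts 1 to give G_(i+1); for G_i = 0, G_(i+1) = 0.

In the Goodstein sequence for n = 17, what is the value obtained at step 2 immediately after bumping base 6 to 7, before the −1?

40

[0] 17 ≡ 4^2 + 1 (base 4). Lift 5: 26. −1: 25.
[1] 25 ≡ 5^2 (base 5). Lift 6: 36. −1: 35.
[2] 35 ≡ 5·6 + 5 (base 6). Lift 7: 40. −1: 39.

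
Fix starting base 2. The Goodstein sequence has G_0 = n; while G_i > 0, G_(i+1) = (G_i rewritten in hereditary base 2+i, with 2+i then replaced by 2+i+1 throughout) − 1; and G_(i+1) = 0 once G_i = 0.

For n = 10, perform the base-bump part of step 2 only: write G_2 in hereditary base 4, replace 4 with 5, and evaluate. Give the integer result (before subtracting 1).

G_0 = 10. HB_2(10) = 2^(2 + 1) + 2. Bump = 84. G_1 = 83.
G_1 = 83. HB_3(83) = 3^(3 + 1) + 2. Bump = 1026. G_2 = 1025.
G_2 = 1025. HB_4(1025) = 4^(4 + 1) + 1. Bump = 15626. G_3 = 15625.

15626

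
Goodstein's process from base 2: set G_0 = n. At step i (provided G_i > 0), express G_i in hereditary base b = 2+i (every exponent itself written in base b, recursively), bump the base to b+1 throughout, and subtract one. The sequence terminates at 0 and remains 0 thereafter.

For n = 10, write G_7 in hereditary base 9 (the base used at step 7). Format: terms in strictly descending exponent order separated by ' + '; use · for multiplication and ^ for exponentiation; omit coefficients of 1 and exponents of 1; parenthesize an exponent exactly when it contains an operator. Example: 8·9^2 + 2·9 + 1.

5·9^9 + 5·9^5 + 5·9^4 + 5·9^3 + 5·9^2 + 5·9 + 2

step 0: 10 = 2^(2 + 1) + 2; sub 3 for 2: 3^(3 + 1) + 3; = 84; G_1 = 84−1 = 83
step 1: 83 = 3^(3 + 1) + 2; sub 4 for 3: 4^(4 + 1) + 2; = 1026; G_2 = 1026−1 = 1025
step 2: 1025 = 4^(4 + 1) + 1; sub 5 for 4: 5^(5 + 1) + 1; = 15626; G_3 = 15626−1 = 15625
step 3: 15625 = 5^(5 + 1); sub 6 for 5: 6^(6 + 1); = 279936; G_4 = 279936−1 = 279935
step 4: 279935 = 5·6^6 + 5·6^5 + 5·6^4 + 5·6^3 + 5·6^2 + 5·6 + 5; sub 7 for 6: 5·7^7 + 5·7^5 + 5·7^4 + 5·7^3 + 5·7^2 + 5·7 + 5; = 4215755; G_5 = 4215755−1 = 4215754
step 5: 4215754 = 5·7^7 + 5·7^5 + 5·7^4 + 5·7^3 + 5·7^2 + 5·7 + 4; sub 8 for 7: 5·8^8 + 5·8^5 + 5·8^4 + 5·8^3 + 5·8^2 + 5·8 + 4; = 84073324; G_6 = 84073324−1 = 84073323
step 6: 84073323 = 5·8^8 + 5·8^5 + 5·8^4 + 5·8^3 + 5·8^2 + 5·8 + 3; sub 9 for 8: 5·9^9 + 5·9^5 + 5·9^4 + 5·9^3 + 5·9^2 + 5·9 + 3; = 1937434593; G_7 = 1937434593−1 = 1937434592
step 7: 1937434592 = 5·9^9 + 5·9^5 + 5·9^4 + 5·9^3 + 5·9^2 + 5·9 + 2; sub 10 for 9: 5·10^10 + 5·10^5 + 5·10^4 + 5·10^3 + 5·10^2 + 5·10 + 2; = 50000555552; G_8 = 50000555552−1 = 50000555551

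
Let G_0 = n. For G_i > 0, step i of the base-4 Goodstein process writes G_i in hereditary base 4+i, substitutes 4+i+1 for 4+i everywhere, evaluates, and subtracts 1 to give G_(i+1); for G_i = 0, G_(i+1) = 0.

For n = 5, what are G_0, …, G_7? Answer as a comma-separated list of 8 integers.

5, 5, 5, 4, 3, 2, 1, 0

(0) 5|_4 = 4 + 1 ↦ 5 + 1|_5 = 6 ⇒ 5
(1) 5|_5 = 5 ↦ 6|_6 = 6 ⇒ 5
(2) 5|_6 = 5 ↦ 5|_7 = 5 ⇒ 4
(3) 4|_7 = 4 ↦ 4|_8 = 4 ⇒ 3
(4) 3|_8 = 3 ↦ 3|_9 = 3 ⇒ 2
(5) 2|_9 = 2 ↦ 2|_10 = 2 ⇒ 1
(6) 1|_10 = 1 ↦ 1|_11 = 1 ⇒ 0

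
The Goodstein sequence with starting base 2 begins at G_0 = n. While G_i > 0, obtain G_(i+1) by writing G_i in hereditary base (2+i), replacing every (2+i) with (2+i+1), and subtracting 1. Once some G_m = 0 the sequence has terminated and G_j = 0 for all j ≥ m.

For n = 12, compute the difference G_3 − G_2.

14620

i=0: 12 = 2^(2 + 1) + 2^2 (b=2); 2→3: 3^(3 + 1) + 3^3 = 108; 108−1 = 107
i=1: 107 = 3^(3 + 1) + 2·3^2 + 2·3 + 2 (b=3); 3→4: 4^(4 + 1) + 2·4^2 + 2·4 + 2 = 1066; 1066−1 = 1065
i=2: 1065 = 4^(4 + 1) + 2·4^2 + 2·4 + 1 (b=4); 4→5: 5^(5 + 1) + 2·5^2 + 2·5 + 1 = 15686; 15686−1 = 15685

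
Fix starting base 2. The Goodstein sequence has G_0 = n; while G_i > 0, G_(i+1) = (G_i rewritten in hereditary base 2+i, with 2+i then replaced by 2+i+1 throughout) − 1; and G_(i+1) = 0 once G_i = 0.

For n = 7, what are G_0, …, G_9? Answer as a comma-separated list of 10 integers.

7, 30, 259, 3127, 46657, 823543, 16777215, 37665879, 77777775, 150051213

G_0 = 7. HB_2(7) = 2^2 + 2 + 1. Bump = 31. G_1 = 30.
G_1 = 30. HB_3(30) = 3^3 + 3. Bump = 260. G_2 = 259.
G_2 = 259. HB_4(259) = 4^4 + 3. Bump = 3128. G_3 = 3127.
G_3 = 3127. HB_5(3127) = 5^5 + 2. Bump = 46658. G_4 = 46657.
G_4 = 46657. HB_6(46657) = 6^6 + 1. Bump = 823544. G_5 = 823543.
G_5 = 823543. HB_7(823543) = 7^7. Bump = 16777216. G_6 = 16777215.
G_6 = 16777215. HB_8(16777215) = 7·8^7 + 7·8^6 + 7·8^5 + 7·8^4 + 7·8^3 + 7·8^2 + 7·8 + 7. Bump = 37665880. G_7 = 37665879.
G_7 = 37665879. HB_9(37665879) = 7·9^7 + 7·9^6 + 7·9^5 + 7·9^4 + 7·9^3 + 7·9^2 + 7·9 + 6. Bump = 77777776. G_8 = 77777775.
G_8 = 77777775. HB_10(77777775) = 7·10^7 + 7·10^6 + 7·10^5 + 7·10^4 + 7·10^3 + 7·10^2 + 7·10 + 5. Bump = 150051214. G_9 = 150051213.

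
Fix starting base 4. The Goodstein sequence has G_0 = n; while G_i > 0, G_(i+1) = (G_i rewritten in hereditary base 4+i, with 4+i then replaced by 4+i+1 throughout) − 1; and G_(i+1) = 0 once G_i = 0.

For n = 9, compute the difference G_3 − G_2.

base 4: 9 = 2·4 + 1; at 5: 2·5 + 1 = 11; next = 10
base 5: 10 = 2·5; at 6: 2·6 = 12; next = 11
base 6: 11 = 6 + 5; at 7: 7 + 5 = 12; next = 11

0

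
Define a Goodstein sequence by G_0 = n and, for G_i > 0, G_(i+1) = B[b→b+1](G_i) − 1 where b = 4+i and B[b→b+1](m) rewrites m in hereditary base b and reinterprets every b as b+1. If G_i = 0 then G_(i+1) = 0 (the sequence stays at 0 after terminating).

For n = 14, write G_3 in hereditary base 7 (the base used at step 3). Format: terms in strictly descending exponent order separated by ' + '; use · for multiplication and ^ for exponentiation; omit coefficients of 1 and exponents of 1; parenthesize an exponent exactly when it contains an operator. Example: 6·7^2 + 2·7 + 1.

2·7 + 6

step 0: 14 = 3·4 + 2; sub 5 for 4: 3·5 + 2; = 17; G_1 = 17−1 = 16
step 1: 16 = 3·5 + 1; sub 6 for 5: 3·6 + 1; = 19; G_2 = 19−1 = 18
step 2: 18 = 3·6; sub 7 for 6: 3·7; = 21; G_3 = 21−1 = 20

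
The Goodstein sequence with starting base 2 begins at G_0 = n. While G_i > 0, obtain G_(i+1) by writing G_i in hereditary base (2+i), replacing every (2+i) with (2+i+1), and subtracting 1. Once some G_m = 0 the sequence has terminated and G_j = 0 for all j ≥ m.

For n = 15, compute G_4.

326593

base 2: 15 = 2^(2 + 1) + 2^2 + 2 + 1; at 3: 3^(3 + 1) + 3^3 + 3 + 1 = 112; next = 111
base 3: 111 = 3^(3 + 1) + 3^3 + 3; at 4: 4^(4 + 1) + 4^4 + 4 = 1284; next = 1283
base 4: 1283 = 4^(4 + 1) + 4^4 + 3; at 5: 5^(5 + 1) + 5^5 + 3 = 18753; next = 18752
base 5: 18752 = 5^(5 + 1) + 5^5 + 2; at 6: 6^(6 + 1) + 6^6 + 2 = 326594; next = 326593
base 6: 326593 = 6^(6 + 1) + 6^6 + 1; at 7: 7^(7 + 1) + 7^7 + 1 = 6588345; next = 6588344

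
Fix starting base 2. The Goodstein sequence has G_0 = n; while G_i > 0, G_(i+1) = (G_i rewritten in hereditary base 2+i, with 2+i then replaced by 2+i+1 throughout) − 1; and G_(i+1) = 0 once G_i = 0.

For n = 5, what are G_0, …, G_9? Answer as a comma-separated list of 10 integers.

step 0: 5 = 2^2 + 1; sub 3 for 2: 3^3 + 1; = 28; G_1 = 28−1 = 27
step 1: 27 = 3^3; sub 4 for 3: 4^4; = 256; G_2 = 256−1 = 255
step 2: 255 = 3·4^3 + 3·4^2 + 3·4 + 3; sub 5 for 4: 3·5^3 + 3·5^2 + 3·5 + 3; = 468; G_3 = 468−1 = 467
step 3: 467 = 3·5^3 + 3·5^2 + 3·5 + 2; sub 6 for 5: 3·6^3 + 3·6^2 + 3·6 + 2; = 776; G_4 = 776−1 = 775
step 4: 775 = 3·6^3 + 3·6^2 + 3·6 + 1; sub 7 for 6: 3·7^3 + 3·7^2 + 3·7 + 1; = 1198; G_5 = 1198−1 = 1197
step 5: 1197 = 3·7^3 + 3·7^2 + 3·7; sub 8 for 7: 3·8^3 + 3·8^2 + 3·8; = 1752; G_6 = 1752−1 = 1751
step 6: 1751 = 3·8^3 + 3·8^2 + 2·8 + 7; sub 9 for 8: 3·9^3 + 3·9^2 + 2·9 + 7; = 2455; G_7 = 2455−1 = 2454
step 7: 2454 = 3·9^3 + 3·9^2 + 2·9 + 6; sub 10 for 9: 3·10^3 + 3·10^2 + 2·10 + 6; = 3326; G_8 = 3326−1 = 3325
step 8: 3325 = 3·10^3 + 3·10^2 + 2·10 + 5; sub 11 for 10: 3·11^3 + 3·11^2 + 2·11 + 5; = 4383; G_9 = 4383−1 = 4382

5, 27, 255, 467, 775, 1197, 1751, 2454, 3325, 4382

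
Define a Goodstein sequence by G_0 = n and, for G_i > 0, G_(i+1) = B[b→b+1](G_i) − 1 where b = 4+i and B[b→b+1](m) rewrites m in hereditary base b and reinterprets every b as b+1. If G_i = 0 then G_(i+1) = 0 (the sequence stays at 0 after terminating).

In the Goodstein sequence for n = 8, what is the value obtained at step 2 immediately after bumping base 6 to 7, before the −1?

G_0=8  [base 4] 2·4  →[4↦5]→  2·5 = 10  −1 ⇒ G_1=9
G_1=9  [base 5] 5 + 4  →[5↦6]→  6 + 4 = 10  −1 ⇒ G_2=9
G_2=9  [base 6] 6 + 3  →[6↦7]→  7 + 3 = 10  −1 ⇒ G_3=9

10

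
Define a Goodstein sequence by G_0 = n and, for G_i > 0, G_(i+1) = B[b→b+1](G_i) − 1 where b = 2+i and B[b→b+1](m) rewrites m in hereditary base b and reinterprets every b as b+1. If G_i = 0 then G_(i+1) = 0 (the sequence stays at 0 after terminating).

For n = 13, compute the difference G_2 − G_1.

1171

step 0: 13 = 2^(2 + 1) + 2^2 + 1; sub 3 for 2: 3^(3 + 1) + 3^3 + 1; = 109; G_1 = 109−1 = 108
step 1: 108 = 3^(3 + 1) + 3^3; sub 4 for 3: 4^(4 + 1) + 4^4; = 1280; G_2 = 1280−1 = 1279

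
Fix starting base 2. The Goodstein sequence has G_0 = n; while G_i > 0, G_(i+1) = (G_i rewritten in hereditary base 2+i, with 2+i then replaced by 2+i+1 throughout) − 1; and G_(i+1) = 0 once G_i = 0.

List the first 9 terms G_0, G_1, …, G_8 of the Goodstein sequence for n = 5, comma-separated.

5, 27, 255, 467, 775, 1197, 1751, 2454, 3325

5 —HB2→ 2^2 + 1 —bump→ 3^3 + 1 = 28 —(−1)→ 27
27 —HB3→ 3^3 —bump→ 4^4 = 256 —(−1)→ 255
255 —HB4→ 3·4^3 + 3·4^2 + 3·4 + 3 —bump→ 3·5^3 + 3·5^2 + 3·5 + 3 = 468 —(−1)→ 467
467 —HB5→ 3·5^3 + 3·5^2 + 3·5 + 2 —bump→ 3·6^3 + 3·6^2 + 3·6 + 2 = 776 —(−1)→ 775
775 —HB6→ 3·6^3 + 3·6^2 + 3·6 + 1 —bump→ 3·7^3 + 3·7^2 + 3·7 + 1 = 1198 —(−1)→ 1197
1197 —HB7→ 3·7^3 + 3·7^2 + 3·7 —bump→ 3·8^3 + 3·8^2 + 3·8 = 1752 —(−1)→ 1751
1751 —HB8→ 3·8^3 + 3·8^2 + 2·8 + 7 —bump→ 3·9^3 + 3·9^2 + 2·9 + 7 = 2455 —(−1)→ 2454
2454 —HB9→ 3·9^3 + 3·9^2 + 2·9 + 6 —bump→ 3·10^3 + 3·10^2 + 2·10 + 6 = 3326 —(−1)→ 3325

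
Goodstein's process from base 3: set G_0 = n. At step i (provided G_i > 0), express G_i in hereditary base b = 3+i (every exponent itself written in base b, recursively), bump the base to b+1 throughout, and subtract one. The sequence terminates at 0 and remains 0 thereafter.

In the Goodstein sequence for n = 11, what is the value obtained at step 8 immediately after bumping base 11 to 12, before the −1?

G_0=11  [base 3] 3^2 + 2  →[3↦4]→  4^2 + 2 = 18  −1 ⇒ G_1=17
G_1=17  [base 4] 4^2 + 1  →[4↦5]→  5^2 + 1 = 26  −1 ⇒ G_2=25
G_2=25  [base 5] 5^2  →[5↦6]→  6^2 = 36  −1 ⇒ G_3=35
G_3=35  [base 6] 5·6 + 5  →[6↦7]→  5·7 + 5 = 40  −1 ⇒ G_4=39
G_4=39  [base 7] 5·7 + 4  →[7↦8]→  5·8 + 4 = 44  −1 ⇒ G_5=43
G_5=43  [base 8] 5·8 + 3  →[8↦9]→  5·9 + 3 = 48  −1 ⇒ G_6=47
G_6=47  [base 9] 5·9 + 2  →[9↦10]→  5·10 + 2 = 52  −1 ⇒ G_7=51
G_7=51  [base 10] 5·10 + 1  →[10↦11]→  5·11 + 1 = 56  −1 ⇒ G_8=55
G_8=55  [base 11] 5·11  →[11↦12]→  5·12 = 60  −1 ⇒ G_9=59

60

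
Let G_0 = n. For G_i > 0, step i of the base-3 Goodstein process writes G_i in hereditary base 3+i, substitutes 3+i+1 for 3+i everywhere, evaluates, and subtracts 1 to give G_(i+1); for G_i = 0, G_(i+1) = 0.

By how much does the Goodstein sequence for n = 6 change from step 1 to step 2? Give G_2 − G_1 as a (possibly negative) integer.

G_0=6  [base 3] 2·3  →[3↦4]→  2·4 = 8  −1 ⇒ G_1=7
G_1=7  [base 4] 4 + 3  →[4↦5]→  5 + 3 = 8  −1 ⇒ G_2=7

0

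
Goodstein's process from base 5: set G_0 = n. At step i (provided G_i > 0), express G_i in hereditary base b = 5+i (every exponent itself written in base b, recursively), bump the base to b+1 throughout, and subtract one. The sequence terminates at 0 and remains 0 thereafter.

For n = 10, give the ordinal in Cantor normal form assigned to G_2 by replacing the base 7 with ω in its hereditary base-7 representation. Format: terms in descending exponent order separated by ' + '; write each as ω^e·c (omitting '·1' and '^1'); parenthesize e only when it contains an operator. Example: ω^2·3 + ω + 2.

step 0: 10 = 2·5; sub 6 for 5: 2·6; = 12; G_1 = 12−1 = 11
step 1: 11 = 6 + 5; sub 7 for 6: 7 + 5; = 12; G_2 = 12−1 = 11
step 2: 11 = 7 + 4; sub 8 for 7: 8 + 4; = 12; G_3 = 12−1 = 11

ω + 4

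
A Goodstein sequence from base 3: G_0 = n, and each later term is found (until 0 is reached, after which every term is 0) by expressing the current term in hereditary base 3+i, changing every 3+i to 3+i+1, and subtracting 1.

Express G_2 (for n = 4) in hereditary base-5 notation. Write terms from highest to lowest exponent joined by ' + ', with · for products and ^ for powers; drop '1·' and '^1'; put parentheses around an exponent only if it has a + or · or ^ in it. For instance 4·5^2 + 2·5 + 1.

i=0: 4 = 3 + 1 (b=3); 3→4: 4 + 1 = 5; 5−1 = 4
i=1: 4 = 4 (b=4); 4→5: 5 = 5; 5−1 = 4

4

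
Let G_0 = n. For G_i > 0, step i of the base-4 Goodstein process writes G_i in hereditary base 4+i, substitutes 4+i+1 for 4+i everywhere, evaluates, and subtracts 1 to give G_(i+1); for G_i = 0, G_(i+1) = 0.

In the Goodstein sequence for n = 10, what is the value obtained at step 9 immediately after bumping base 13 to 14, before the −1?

14

step 0: 10 = 2·4 + 2; sub 5 for 4: 2·5 + 2; = 12; G_1 = 12−1 = 11
step 1: 11 = 2·5 + 1; sub 6 for 5: 2·6 + 1; = 13; G_2 = 13−1 = 12
step 2: 12 = 2·6; sub 7 for 6: 2·7; = 14; G_3 = 14−1 = 13
step 3: 13 = 7 + 6; sub 8 for 7: 8 + 6; = 14; G_4 = 14−1 = 13
step 4: 13 = 8 + 5; sub 9 for 8: 9 + 5; = 14; G_5 = 14−1 = 13
step 5: 13 = 9 + 4; sub 10 for 9: 10 + 4; = 14; G_6 = 14−1 = 13
step 6: 13 = 10 + 3; sub 11 for 10: 11 + 3; = 14; G_7 = 14−1 = 13
step 7: 13 = 11 + 2; sub 12 for 11: 12 + 2; = 14; G_8 = 14−1 = 13
step 8: 13 = 12 + 1; sub 13 for 12: 13 + 1; = 14; G_9 = 14−1 = 13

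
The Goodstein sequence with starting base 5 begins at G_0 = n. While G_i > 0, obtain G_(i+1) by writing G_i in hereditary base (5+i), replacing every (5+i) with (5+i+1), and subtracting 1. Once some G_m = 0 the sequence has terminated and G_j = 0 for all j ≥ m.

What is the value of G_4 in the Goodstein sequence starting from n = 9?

9

(0) 9|_5 = 5 + 4 ↦ 6 + 4|_6 = 10 ⇒ 9
(1) 9|_6 = 6 + 3 ↦ 7 + 3|_7 = 10 ⇒ 9
(2) 9|_7 = 7 + 2 ↦ 8 + 2|_8 = 10 ⇒ 9
(3) 9|_8 = 8 + 1 ↦ 9 + 1|_9 = 10 ⇒ 9
(4) 9|_9 = 9 ↦ 10|_10 = 10 ⇒ 9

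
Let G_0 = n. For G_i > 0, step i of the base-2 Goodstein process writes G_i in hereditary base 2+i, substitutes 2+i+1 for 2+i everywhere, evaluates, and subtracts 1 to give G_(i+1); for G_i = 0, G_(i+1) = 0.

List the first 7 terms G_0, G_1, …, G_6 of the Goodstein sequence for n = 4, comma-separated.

4, 26, 41, 60, 83, 109, 139

step 0: 4 = 2^2; sub 3 for 2: 3^3; = 27; G_1 = 27−1 = 26
step 1: 26 = 2·3^2 + 2·3 + 2; sub 4 for 3: 2·4^2 + 2·4 + 2; = 42; G_2 = 42−1 = 41
step 2: 41 = 2·4^2 + 2·4 + 1; sub 5 for 4: 2·5^2 + 2·5 + 1; = 61; G_3 = 61−1 = 60
step 3: 60 = 2·5^2 + 2·5; sub 6 for 5: 2·6^2 + 2·6; = 84; G_4 = 84−1 = 83
step 4: 83 = 2·6^2 + 6 + 5; sub 7 for 6: 2·7^2 + 7 + 5; = 110; G_5 = 110−1 = 109
step 5: 109 = 2·7^2 + 7 + 4; sub 8 for 7: 2·8^2 + 8 + 4; = 140; G_6 = 140−1 = 139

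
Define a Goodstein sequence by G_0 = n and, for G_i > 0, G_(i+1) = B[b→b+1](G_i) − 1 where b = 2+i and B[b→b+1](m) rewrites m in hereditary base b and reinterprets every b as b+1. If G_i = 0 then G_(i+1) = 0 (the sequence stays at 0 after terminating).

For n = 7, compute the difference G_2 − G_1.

base 2: 7 = 2^2 + 2 + 1; at 3: 3^3 + 3 + 1 = 31; next = 30
base 3: 30 = 3^3 + 3; at 4: 4^4 + 4 = 260; next = 259

229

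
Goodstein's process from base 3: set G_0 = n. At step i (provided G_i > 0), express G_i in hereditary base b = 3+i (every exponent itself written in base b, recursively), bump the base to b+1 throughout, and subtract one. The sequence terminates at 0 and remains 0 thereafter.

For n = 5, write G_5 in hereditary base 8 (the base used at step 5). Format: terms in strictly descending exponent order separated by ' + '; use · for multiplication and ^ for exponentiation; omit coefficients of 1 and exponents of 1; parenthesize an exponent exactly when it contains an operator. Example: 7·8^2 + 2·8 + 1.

G_0 = 5. HB_3(5) = 3 + 2. Bump = 6. G_1 = 5.
G_1 = 5. HB_4(5) = 4 + 1. Bump = 6. G_2 = 5.
G_2 = 5. HB_5(5) = 5. Bump = 6. G_3 = 5.
G_3 = 5. HB_6(5) = 5. Bump = 5. G_4 = 4.
G_4 = 4. HB_7(4) = 4. Bump = 4. G_5 = 3.
G_5 = 3. HB_8(3) = 3. Bump = 3. G_6 = 2.

3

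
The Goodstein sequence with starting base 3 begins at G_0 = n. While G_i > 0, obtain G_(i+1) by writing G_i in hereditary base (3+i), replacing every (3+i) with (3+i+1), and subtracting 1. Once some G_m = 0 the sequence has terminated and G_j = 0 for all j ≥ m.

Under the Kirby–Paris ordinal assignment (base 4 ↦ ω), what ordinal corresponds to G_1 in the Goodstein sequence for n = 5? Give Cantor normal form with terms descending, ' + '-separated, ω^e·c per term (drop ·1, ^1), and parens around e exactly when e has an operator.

ω + 1

G_0 = 5. HB_3(5) = 3 + 2. Bump = 6. G_1 = 5.
G_1 = 5. HB_4(5) = 4 + 1. Bump = 6. G_2 = 5.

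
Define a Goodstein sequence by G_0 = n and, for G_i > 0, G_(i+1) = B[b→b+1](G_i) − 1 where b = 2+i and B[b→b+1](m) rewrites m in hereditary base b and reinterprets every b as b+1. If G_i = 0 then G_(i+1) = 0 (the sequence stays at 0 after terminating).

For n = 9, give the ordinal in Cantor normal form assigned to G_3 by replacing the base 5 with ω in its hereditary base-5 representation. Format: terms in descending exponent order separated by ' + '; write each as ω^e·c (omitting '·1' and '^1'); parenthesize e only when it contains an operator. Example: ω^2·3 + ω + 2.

ω^ω·3 + ω^3·3 + ω^2·3 + ω·3 + 2

9 —HB2→ 2^(2 + 1) + 1 —bump→ 3^(3 + 1) + 1 = 82 —(−1)→ 81
81 —HB3→ 3^(3 + 1) —bump→ 4^(4 + 1) = 1024 —(−1)→ 1023
1023 —HB4→ 3·4^4 + 3·4^3 + 3·4^2 + 3·4 + 3 —bump→ 3·5^5 + 3·5^3 + 3·5^2 + 3·5 + 3 = 9843 —(−1)→ 9842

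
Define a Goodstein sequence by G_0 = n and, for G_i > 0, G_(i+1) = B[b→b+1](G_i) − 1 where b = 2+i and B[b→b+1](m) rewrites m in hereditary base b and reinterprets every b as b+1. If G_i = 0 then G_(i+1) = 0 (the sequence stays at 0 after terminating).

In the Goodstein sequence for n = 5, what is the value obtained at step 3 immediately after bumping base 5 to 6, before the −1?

G_0=5  [base 2] 2^2 + 1  →[2↦3]→  3^3 + 1 = 28  −1 ⇒ G_1=27
G_1=27  [base 3] 3^3  →[3↦4]→  4^4 = 256  −1 ⇒ G_2=255
G_2=255  [base 4] 3·4^3 + 3·4^2 + 3·4 + 3  →[4↦5]→  3·5^3 + 3·5^2 + 3·5 + 3 = 468  −1 ⇒ G_3=467
G_3=467  [base 5] 3·5^3 + 3·5^2 + 3·5 + 2  →[5↦6]→  3·6^3 + 3·6^2 + 3·6 + 2 = 776  −1 ⇒ G_4=775

776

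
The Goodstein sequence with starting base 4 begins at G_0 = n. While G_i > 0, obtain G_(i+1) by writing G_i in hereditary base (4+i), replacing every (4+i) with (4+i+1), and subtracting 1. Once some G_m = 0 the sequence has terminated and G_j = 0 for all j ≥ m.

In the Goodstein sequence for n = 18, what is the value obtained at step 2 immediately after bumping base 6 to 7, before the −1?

49

G_0 = 18. HB_4(18) = 4^2 + 2. Bump = 27. G_1 = 26.
G_1 = 26. HB_5(26) = 5^2 + 1. Bump = 37. G_2 = 36.
G_2 = 36. HB_6(36) = 6^2. Bump = 49. G_3 = 48.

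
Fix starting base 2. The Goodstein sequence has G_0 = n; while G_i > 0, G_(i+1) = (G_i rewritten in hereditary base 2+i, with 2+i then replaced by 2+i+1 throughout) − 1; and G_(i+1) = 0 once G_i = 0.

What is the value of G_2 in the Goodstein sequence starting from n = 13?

1279

[0] 13 ≡ 2^(2 + 1) + 2^2 + 1 (base 2). Lift 3: 109. −1: 108.
[1] 108 ≡ 3^(3 + 1) + 3^3 (base 3). Lift 4: 1280. −1: 1279.
[2] 1279 ≡ 4^(4 + 1) + 3·4^3 + 3·4^2 + 3·4 + 3 (base 4). Lift 5: 16093. −1: 16092.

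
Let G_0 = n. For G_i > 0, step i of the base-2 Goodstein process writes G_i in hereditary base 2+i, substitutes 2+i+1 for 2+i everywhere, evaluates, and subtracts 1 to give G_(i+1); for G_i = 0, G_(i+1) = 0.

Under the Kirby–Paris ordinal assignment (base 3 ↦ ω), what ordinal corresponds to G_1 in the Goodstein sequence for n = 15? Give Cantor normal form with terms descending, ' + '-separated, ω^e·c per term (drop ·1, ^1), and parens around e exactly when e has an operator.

G_0=15  [base 2] 2^(2 + 1) + 2^2 + 2 + 1  →[2↦3]→  3^(3 + 1) + 3^3 + 3 + 1 = 112  −1 ⇒ G_1=111
G_1=111  [base 3] 3^(3 + 1) + 3^3 + 3  →[3↦4]→  4^(4 + 1) + 4^4 + 4 = 1284  −1 ⇒ G_2=1283

ω^(ω + 1) + ω^ω + ω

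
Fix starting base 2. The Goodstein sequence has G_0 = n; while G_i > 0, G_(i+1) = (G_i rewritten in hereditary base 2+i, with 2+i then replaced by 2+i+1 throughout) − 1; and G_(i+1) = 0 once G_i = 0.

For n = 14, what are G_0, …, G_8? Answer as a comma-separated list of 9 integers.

(0) 14|_2 = 2^(2 + 1) + 2^2 + 2 ↦ 3^(3 + 1) + 3^3 + 3|_3 = 111 ⇒ 110
(1) 110|_3 = 3^(3 + 1) + 3^3 + 2 ↦ 4^(4 + 1) + 4^4 + 2|_4 = 1282 ⇒ 1281
(2) 1281|_4 = 4^(4 + 1) + 4^4 + 1 ↦ 5^(5 + 1) + 5^5 + 1|_5 = 18751 ⇒ 18750
(3) 18750|_5 = 5^(5 + 1) + 5^5 ↦ 6^(6 + 1) + 6^6|_6 = 326592 ⇒ 326591
(4) 326591|_6 = 6^(6 + 1) + 5·6^5 + 5·6^4 + 5·6^3 + 5·6^2 + 5·6 + 5 ↦ 7^(7 + 1) + 5·7^5 + 5·7^4 + 5·7^3 + 5·7^2 + 5·7 + 5|_7 = 5862841 ⇒ 5862840
(5) 5862840|_7 = 7^(7 + 1) + 5·7^5 + 5·7^4 + 5·7^3 + 5·7^2 + 5·7 + 4 ↦ 8^(8 + 1) + 5·8^5 + 5·8^4 + 5·8^3 + 5·8^2 + 5·8 + 4|_8 = 134404972 ⇒ 134404971
(6) 134404971|_8 = 8^(8 + 1) + 5·8^5 + 5·8^4 + 5·8^3 + 5·8^2 + 5·8 + 3 ↦ 9^(9 + 1) + 5·9^5 + 5·9^4 + 5·9^3 + 5·9^2 + 5·9 + 3|_9 = 3487116549 ⇒ 3487116548
(7) 3487116548|_9 = 9^(9 + 1) + 5·9^5 + 5·9^4 + 5·9^3 + 5·9^2 + 5·9 + 2 ↦ 10^(10 + 1) + 5·10^5 + 5·10^4 + 5·10^3 + 5·10^2 + 5·10 + 2|_10 = 100000555552 ⇒ 100000555551

14, 110, 1281, 18750, 326591, 5862840, 134404971, 3487116548, 100000555551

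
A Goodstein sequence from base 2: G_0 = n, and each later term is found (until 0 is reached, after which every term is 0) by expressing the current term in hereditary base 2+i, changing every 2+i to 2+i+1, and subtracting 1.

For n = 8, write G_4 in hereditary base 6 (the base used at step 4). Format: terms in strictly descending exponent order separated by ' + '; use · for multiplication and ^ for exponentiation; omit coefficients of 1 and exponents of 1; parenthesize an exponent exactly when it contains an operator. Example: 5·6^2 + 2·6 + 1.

2·6^6 + 2·6^2 + 6 + 5

G_0 = 8. HB_2(8) = 2^(2 + 1). Bump = 81. G_1 = 80.
G_1 = 80. HB_3(80) = 2·3^3 + 2·3^2 + 2·3 + 2. Bump = 554. G_2 = 553.
G_2 = 553. HB_4(553) = 2·4^4 + 2·4^2 + 2·4 + 1. Bump = 6311. G_3 = 6310.
G_3 = 6310. HB_5(6310) = 2·5^5 + 2·5^2 + 2·5. Bump = 93396. G_4 = 93395.
G_4 = 93395. HB_6(93395) = 2·6^6 + 2·6^2 + 6 + 5. Bump = 1647196. G_5 = 1647195.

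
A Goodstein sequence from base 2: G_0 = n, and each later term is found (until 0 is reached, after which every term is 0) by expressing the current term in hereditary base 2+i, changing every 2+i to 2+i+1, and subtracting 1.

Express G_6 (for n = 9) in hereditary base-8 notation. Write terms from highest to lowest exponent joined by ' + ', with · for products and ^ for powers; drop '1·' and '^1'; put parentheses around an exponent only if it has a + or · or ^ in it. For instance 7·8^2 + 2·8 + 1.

3·8^8 + 3·8^3 + 3·8^2 + 2·8 + 7

G_0=9  [base 2] 2^(2 + 1) + 1  →[2↦3]→  3^(3 + 1) + 1 = 82  −1 ⇒ G_1=81
G_1=81  [base 3] 3^(3 + 1)  →[3↦4]→  4^(4 + 1) = 1024  −1 ⇒ G_2=1023
G_2=1023  [base 4] 3·4^4 + 3·4^3 + 3·4^2 + 3·4 + 3  →[4↦5]→  3·5^5 + 3·5^3 + 3·5^2 + 3·5 + 3 = 9843  −1 ⇒ G_3=9842
G_3=9842  [base 5] 3·5^5 + 3·5^3 + 3·5^2 + 3·5 + 2  →[5↦6]→  3·6^6 + 3·6^3 + 3·6^2 + 3·6 + 2 = 140744  −1 ⇒ G_4=140743
G_4=140743  [base 6] 3·6^6 + 3·6^3 + 3·6^2 + 3·6 + 1  →[6↦7]→  3·7^7 + 3·7^3 + 3·7^2 + 3·7 + 1 = 2471827  −1 ⇒ G_5=2471826
G_5=2471826  [base 7] 3·7^7 + 3·7^3 + 3·7^2 + 3·7  →[7↦8]→  3·8^8 + 3·8^3 + 3·8^2 + 3·8 = 50333400  −1 ⇒ G_6=50333399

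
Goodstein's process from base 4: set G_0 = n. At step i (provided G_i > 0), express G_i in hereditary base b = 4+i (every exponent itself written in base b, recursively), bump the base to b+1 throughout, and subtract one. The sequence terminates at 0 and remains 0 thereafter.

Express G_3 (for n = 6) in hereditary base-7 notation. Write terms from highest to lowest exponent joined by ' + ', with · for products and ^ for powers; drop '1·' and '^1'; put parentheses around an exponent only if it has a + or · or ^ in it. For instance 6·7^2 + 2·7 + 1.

6

step 0: 6 = 4 + 2; sub 5 for 4: 5 + 2; = 7; G_1 = 7−1 = 6
step 1: 6 = 5 + 1; sub 6 for 5: 6 + 1; = 7; G_2 = 7−1 = 6
step 2: 6 = 6; sub 7 for 6: 7; = 7; G_3 = 7−1 = 6
step 3: 6 = 6; sub 8 for 7: 6; = 6; G_4 = 6−1 = 5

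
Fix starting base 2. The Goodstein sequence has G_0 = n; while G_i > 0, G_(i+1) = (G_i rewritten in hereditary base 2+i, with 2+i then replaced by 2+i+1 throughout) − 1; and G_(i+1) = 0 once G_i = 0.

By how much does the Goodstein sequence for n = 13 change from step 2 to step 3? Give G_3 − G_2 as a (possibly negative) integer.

14813

[0] 13 ≡ 2^(2 + 1) + 2^2 + 1 (base 2). Lift 3: 109. −1: 108.
[1] 108 ≡ 3^(3 + 1) + 3^3 (base 3). Lift 4: 1280. −1: 1279.
[2] 1279 ≡ 4^(4 + 1) + 3·4^3 + 3·4^2 + 3·4 + 3 (base 4). Lift 5: 16093. −1: 16092.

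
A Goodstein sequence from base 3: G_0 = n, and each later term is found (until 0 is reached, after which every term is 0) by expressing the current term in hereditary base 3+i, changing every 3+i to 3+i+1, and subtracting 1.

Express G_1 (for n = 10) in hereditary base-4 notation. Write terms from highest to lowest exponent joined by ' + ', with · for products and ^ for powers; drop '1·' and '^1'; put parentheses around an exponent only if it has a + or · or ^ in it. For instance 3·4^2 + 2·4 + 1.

4^2

step 0: 10 = 3^2 + 1; sub 4 for 3: 4^2 + 1; = 17; G_1 = 17−1 = 16
step 1: 16 = 4^2; sub 5 for 4: 5^2; = 25; G_2 = 25−1 = 24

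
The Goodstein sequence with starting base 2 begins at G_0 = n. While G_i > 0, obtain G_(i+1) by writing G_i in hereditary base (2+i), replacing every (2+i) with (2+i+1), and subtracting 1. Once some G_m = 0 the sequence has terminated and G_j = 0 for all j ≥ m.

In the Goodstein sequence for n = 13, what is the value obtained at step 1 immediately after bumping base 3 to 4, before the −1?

1280

13 —HB2→ 2^(2 + 1) + 2^2 + 1 —bump→ 3^(3 + 1) + 3^3 + 1 = 109 —(−1)→ 108
108 —HB3→ 3^(3 + 1) + 3^3 —bump→ 4^(4 + 1) + 4^4 = 1280 —(−1)→ 1279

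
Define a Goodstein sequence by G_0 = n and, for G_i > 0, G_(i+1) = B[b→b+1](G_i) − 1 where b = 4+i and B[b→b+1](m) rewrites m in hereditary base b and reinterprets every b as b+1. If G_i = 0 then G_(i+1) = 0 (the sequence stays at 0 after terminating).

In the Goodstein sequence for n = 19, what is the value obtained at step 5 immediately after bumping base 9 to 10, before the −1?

19 —HB4→ 4^2 + 3 —bump→ 5^2 + 3 = 28 —(−1)→ 27
27 —HB5→ 5^2 + 2 —bump→ 6^2 + 2 = 38 —(−1)→ 37
37 —HB6→ 6^2 + 1 —bump→ 7^2 + 1 = 50 —(−1)→ 49
49 —HB7→ 7^2 —bump→ 8^2 = 64 —(−1)→ 63
63 —HB8→ 7·8 + 7 —bump→ 7·9 + 7 = 70 —(−1)→ 69
69 —HB9→ 7·9 + 6 —bump→ 7·10 + 6 = 76 —(−1)→ 75

76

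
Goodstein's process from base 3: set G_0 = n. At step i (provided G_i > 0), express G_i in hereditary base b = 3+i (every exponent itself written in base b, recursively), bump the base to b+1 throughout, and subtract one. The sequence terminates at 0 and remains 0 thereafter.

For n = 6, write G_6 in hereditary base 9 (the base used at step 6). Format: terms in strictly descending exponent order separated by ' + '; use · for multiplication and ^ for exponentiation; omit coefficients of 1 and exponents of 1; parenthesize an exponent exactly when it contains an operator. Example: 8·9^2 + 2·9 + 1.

6

step 0: 6 = 2·3; sub 4 for 3: 2·4; = 8; G_1 = 8−1 = 7
step 1: 7 = 4 + 3; sub 5 for 4: 5 + 3; = 8; G_2 = 8−1 = 7
step 2: 7 = 5 + 2; sub 6 for 5: 6 + 2; = 8; G_3 = 8−1 = 7
step 3: 7 = 6 + 1; sub 7 for 6: 7 + 1; = 8; G_4 = 8−1 = 7
step 4: 7 = 7; sub 8 for 7: 8; = 8; G_5 = 8−1 = 7
step 5: 7 = 7; sub 9 for 8: 7; = 7; G_6 = 7−1 = 6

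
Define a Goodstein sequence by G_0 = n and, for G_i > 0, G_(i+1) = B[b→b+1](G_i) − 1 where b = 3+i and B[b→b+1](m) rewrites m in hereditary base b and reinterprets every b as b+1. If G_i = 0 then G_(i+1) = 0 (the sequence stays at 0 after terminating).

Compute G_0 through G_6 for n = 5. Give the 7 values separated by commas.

5, 5, 5, 5, 4, 3, 2

[0] 5 ≡ 3 + 2 (base 3). Lift 4: 6. −1: 5.
[1] 5 ≡ 4 + 1 (base 4). Lift 5: 6. −1: 5.
[2] 5 ≡ 5 (base 5). Lift 6: 6. −1: 5.
[3] 5 ≡ 5 (base 6). Lift 7: 5. −1: 4.
[4] 4 ≡ 4 (base 7). Lift 8: 4. −1: 3.
[5] 3 ≡ 3 (base 8). Lift 9: 3. −1: 2.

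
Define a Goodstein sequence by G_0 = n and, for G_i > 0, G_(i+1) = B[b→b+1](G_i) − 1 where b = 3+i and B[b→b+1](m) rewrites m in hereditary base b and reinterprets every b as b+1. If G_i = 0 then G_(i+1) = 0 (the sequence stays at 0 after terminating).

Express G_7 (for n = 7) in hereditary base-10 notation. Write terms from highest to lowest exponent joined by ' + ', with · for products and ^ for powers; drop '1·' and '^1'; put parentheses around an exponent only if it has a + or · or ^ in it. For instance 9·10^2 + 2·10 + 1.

9

(0) 7|_3 = 2·3 + 1 ↦ 2·4 + 1|_4 = 9 ⇒ 8
(1) 8|_4 = 2·4 ↦ 2·5|_5 = 10 ⇒ 9
(2) 9|_5 = 5 + 4 ↦ 6 + 4|_6 = 10 ⇒ 9
(3) 9|_6 = 6 + 3 ↦ 7 + 3|_7 = 10 ⇒ 9
(4) 9|_7 = 7 + 2 ↦ 8 + 2|_8 = 10 ⇒ 9
(5) 9|_8 = 8 + 1 ↦ 9 + 1|_9 = 10 ⇒ 9
(6) 9|_9 = 9 ↦ 10|_10 = 10 ⇒ 9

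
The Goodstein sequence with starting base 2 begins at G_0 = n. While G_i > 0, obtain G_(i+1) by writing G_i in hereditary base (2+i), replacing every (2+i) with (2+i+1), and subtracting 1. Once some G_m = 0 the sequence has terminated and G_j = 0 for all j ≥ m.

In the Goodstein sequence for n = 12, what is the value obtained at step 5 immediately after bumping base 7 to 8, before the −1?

(0) 12|_2 = 2^(2 + 1) + 2^2 ↦ 3^(3 + 1) + 3^3|_3 = 108 ⇒ 107
(1) 107|_3 = 3^(3 + 1) + 2·3^2 + 2·3 + 2 ↦ 4^(4 + 1) + 2·4^2 + 2·4 + 2|_4 = 1066 ⇒ 1065
(2) 1065|_4 = 4^(4 + 1) + 2·4^2 + 2·4 + 1 ↦ 5^(5 + 1) + 2·5^2 + 2·5 + 1|_5 = 15686 ⇒ 15685
(3) 15685|_5 = 5^(5 + 1) + 2·5^2 + 2·5 ↦ 6^(6 + 1) + 2·6^2 + 2·6|_6 = 280020 ⇒ 280019
(4) 280019|_6 = 6^(6 + 1) + 2·6^2 + 6 + 5 ↦ 7^(7 + 1) + 2·7^2 + 7 + 5|_7 = 5764911 ⇒ 5764910
(5) 5764910|_7 = 7^(7 + 1) + 2·7^2 + 7 + 4 ↦ 8^(8 + 1) + 2·8^2 + 8 + 4|_8 = 134217868 ⇒ 134217867

134217868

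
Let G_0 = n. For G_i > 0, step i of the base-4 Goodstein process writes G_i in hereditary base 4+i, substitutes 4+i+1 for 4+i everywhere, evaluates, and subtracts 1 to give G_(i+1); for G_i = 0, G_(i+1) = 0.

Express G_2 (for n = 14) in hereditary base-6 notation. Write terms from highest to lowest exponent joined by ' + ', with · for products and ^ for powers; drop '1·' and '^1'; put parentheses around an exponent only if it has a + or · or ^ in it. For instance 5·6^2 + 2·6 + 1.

step 0: 14 = 3·4 + 2; sub 5 for 4: 3·5 + 2; = 17; G_1 = 17−1 = 16
step 1: 16 = 3·5 + 1; sub 6 for 5: 3·6 + 1; = 19; G_2 = 19−1 = 18

3·6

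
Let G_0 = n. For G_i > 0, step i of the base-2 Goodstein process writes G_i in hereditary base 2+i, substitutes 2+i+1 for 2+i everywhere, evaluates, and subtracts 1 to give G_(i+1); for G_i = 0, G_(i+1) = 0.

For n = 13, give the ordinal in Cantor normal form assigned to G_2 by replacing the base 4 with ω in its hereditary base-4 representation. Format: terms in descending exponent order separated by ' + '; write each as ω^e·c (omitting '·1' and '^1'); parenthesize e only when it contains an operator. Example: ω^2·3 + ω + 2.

ω^(ω + 1) + ω^3·3 + ω^2·3 + ω·3 + 3

base 2: 13 = 2^(2 + 1) + 2^2 + 1; at 3: 3^(3 + 1) + 3^3 + 1 = 109; next = 108
base 3: 108 = 3^(3 + 1) + 3^3; at 4: 4^(4 + 1) + 4^4 = 1280; next = 1279
base 4: 1279 = 4^(4 + 1) + 3·4^3 + 3·4^2 + 3·4 + 3; at 5: 5^(5 + 1) + 3·5^3 + 3·5^2 + 3·5 + 3 = 16093; next = 16092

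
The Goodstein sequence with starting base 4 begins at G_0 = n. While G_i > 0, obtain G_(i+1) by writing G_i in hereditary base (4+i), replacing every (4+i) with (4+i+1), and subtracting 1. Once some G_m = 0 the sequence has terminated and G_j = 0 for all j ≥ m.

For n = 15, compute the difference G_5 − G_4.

1

[0] 15 ≡ 3·4 + 3 (base 4). Lift 5: 18. −1: 17.
[1] 17 ≡ 3·5 + 2 (base 5). Lift 6: 20. −1: 19.
[2] 19 ≡ 3·6 + 1 (base 6). Lift 7: 22. −1: 21.
[3] 21 ≡ 3·7 (base 7). Lift 8: 24. −1: 23.
[4] 23 ≡ 2·8 + 7 (base 8). Lift 9: 25. −1: 24.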